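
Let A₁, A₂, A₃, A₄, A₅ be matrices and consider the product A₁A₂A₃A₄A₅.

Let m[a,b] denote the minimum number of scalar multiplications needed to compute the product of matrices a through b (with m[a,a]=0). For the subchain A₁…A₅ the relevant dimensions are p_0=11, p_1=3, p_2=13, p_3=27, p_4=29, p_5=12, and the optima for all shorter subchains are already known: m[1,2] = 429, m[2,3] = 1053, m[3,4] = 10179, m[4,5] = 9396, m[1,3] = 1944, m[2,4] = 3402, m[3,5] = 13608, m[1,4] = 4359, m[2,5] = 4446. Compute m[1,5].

m[1,5] = min over k∈[1,4] of m[1,k]+m[k+1,5]+p_{0}·p_k·p_{5}.
k=1: 0 + 4446 + 11·3·12 = 4842; k=2: 429 + 13608 + 11·13·12 = 15753; k=3: 1944 + 9396 + 11·27·12 = 14904; k=4: 4359 + 0 + 11·29·12 = 8187.
Minimum: 4842 at k=1.

4842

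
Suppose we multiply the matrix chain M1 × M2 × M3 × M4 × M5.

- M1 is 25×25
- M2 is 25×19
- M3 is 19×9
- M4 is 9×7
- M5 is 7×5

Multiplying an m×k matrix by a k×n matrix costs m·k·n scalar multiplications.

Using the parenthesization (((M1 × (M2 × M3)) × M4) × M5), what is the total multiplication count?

12350

(M2 × M3): 25×19 by 19×9 → 25×9, cost 25·19·9 = 4275
(M1 × (M2 × M3)): 25×25 by 25×9 → 25×9, cost 25·25·9 = 5625; cumulative 9900
((M1 × (M2 × M3)) × M4): 25×9 by 9×7 → 25×7, cost 25·9·7 = 1575; cumulative 11475
(((M1 × (M2 × M3)) × M4) × M5): 25×7 by 7×5 → 25×5, cost 25·7·5 = 875; cumulative 12350
Total: 12350 scalar multiplications.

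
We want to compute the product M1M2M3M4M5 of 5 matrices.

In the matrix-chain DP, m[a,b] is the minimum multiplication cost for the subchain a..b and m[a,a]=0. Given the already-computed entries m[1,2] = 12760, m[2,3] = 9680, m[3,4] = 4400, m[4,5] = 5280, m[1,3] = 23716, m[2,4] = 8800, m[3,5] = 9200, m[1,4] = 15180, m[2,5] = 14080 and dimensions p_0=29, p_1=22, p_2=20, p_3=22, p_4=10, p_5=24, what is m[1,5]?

m[1,5] = min over k∈[1,4] of m[1,k]+m[k+1,5]+p_{0}·p_k·p_{5}.
k=1: 0 + 14080 + 29·22·24 = 29392; k=2: 12760 + 9200 + 29·20·24 = 35880; k=3: 23716 + 5280 + 29·22·24 = 44308; k=4: 15180 + 0 + 29·10·24 = 22140.
Minimum: 22140 at k=4.

22140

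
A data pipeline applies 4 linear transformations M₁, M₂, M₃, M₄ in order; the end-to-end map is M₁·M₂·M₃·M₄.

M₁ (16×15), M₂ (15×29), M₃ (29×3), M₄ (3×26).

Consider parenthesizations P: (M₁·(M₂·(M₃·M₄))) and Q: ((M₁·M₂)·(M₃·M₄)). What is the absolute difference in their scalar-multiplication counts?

Order P = (M₁·(M₂·(M₃·M₄))): (M₃·M₄): 29×3 by 3×26 → 29×26, cost 29·3·26 = 2262; (M₂·(M₃·M₄)): 15×29 by 29×26 → 15×26, cost 15·29·26 = 11310; cumulative 13572; (M₁·(M₂·(M₃·M₄))): 16×15 by 15×26 → 16×26, cost 16·15·26 = 6240; cumulative 19812. Total 19812.
Order Q = ((M₁·M₂)·(M₃·M₄)): (M₁·M₂): 16×15 by 15×29 → 16×29, cost 16·15·29 = 6960; (M₃·M₄): 29×3 by 3×26 → 29×26, cost 29·3·26 = 2262; ((M₁·M₂)·(M₃·M₄)): 16×29 by 29×26 → 16×26, cost 16·29·26 = 12064; cumulative 21286. Total 21286.
Difference: |19812 − 21286| = 1474.

1474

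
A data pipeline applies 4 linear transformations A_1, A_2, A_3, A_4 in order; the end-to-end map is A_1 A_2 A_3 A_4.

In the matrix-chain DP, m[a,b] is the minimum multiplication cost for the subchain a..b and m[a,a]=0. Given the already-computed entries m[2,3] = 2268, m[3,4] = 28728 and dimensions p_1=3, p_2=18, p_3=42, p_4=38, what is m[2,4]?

7056

m[2,4] = min over k∈[2,3] of m[2,k]+m[k+1,4]+p_{1}·p_k·p_{4}.
k=2: 0 + 28728 + 3·18·38 = 30780; k=3: 2268 + 0 + 3·42·38 = 7056.
Minimum: 7056 at k=3.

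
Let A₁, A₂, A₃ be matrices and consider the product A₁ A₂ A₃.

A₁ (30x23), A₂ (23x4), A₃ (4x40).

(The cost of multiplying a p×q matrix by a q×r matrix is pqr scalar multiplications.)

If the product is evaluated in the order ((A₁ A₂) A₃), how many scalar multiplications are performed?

7560

(A₁ A₂): 30×23 by 23×4 → 30×4, cost 30·23·4 = 2760
((A₁ A₂) A₃): 30×4 by 4×40 → 30×40, cost 30·4·40 = 4800; cumulative 7560
Total: 7560 scalar multiplications.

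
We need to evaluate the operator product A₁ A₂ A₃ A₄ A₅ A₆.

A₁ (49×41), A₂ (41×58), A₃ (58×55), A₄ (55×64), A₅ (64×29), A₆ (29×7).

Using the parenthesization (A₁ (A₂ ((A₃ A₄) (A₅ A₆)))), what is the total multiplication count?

273845

(A₃ A₄): 58×55 by 55×64 → 58×64, cost 58·55·64 = 204160
(A₅ A₆): 64×29 by 29×7 → 64×7, cost 64·29·7 = 12992
((A₃ A₄) (A₅ A₆)): 58×64 by 64×7 → 58×7, cost 58·64·7 = 25984; cumulative 243136
(A₂ ((A₃ A₄) (A₅ A₆))): 41×58 by 58×7 → 41×7, cost 41·58·7 = 16646; cumulative 259782
(A₁ (A₂ ((A₃ A₄) (A₅ A₆)))): 49×41 by 41×7 → 49×7, cost 49·41·7 = 14063; cumulative 273845
Total: 273845 scalar multiplications.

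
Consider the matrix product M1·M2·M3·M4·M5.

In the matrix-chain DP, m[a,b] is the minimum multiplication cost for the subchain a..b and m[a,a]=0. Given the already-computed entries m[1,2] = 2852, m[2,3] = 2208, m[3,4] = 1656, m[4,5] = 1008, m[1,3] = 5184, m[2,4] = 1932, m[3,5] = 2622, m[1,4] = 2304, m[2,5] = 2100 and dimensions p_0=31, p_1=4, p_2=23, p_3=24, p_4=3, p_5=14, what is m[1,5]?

m[1,5] = min over k∈[1,4] of m[1,k]+m[k+1,5]+p_{0}·p_k·p_{5}.
k=1: 0 + 2100 + 31·4·14 = 3836; k=2: 2852 + 2622 + 31·23·14 = 15456; k=3: 5184 + 1008 + 31·24·14 = 16608; k=4: 2304 + 0 + 31·3·14 = 3606.
Minimum: 3606 at k=4.

3606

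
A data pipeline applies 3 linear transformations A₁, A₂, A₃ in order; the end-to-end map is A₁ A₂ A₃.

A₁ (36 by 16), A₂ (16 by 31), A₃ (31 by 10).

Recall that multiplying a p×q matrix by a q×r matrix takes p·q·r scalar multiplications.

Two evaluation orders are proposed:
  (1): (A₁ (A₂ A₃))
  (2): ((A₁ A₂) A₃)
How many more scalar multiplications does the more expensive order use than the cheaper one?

Order (1) = (A₁ (A₂ A₃)): (A₂ A₃): 16×31 by 31×10 → 16×10, cost 16·31·10 = 4960; (A₁ (A₂ A₃)): 36×16 by 16×10 → 36×10, cost 36·16·10 = 5760; cumulative 10720. Total 10720.
Order (2) = ((A₁ A₂) A₃): (A₁ A₂): 36×16 by 16×31 → 36×31, cost 36·16·31 = 17856; ((A₁ A₂) A₃): 36×31 by 31×10 → 36×10, cost 36·31·10 = 11160; cumulative 29016. Total 29016.
Difference: |10720 − 29016| = 18296.

18296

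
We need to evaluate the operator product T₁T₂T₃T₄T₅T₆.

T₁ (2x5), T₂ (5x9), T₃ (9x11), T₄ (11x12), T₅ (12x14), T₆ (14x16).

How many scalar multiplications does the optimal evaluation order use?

Adjacent pairs: T₁T₂ = 2·5·9 = 90; T₂T₃ = 5·9·11 = 495; T₃T₄ = 9·11·12 = 1188; T₄T₅ = 11·12·14 = 1848; T₅T₆ = 12·14·16 = 2688.
Length 3: T₁..T₃: k=1: 0+495+2·5·11=605; k=2: 90+0+2·9·11=288 → min 288 | T₂..T₄: k=2: 0+1188+5·9·12=1728; k=3: 495+0+5·11·12=1155 → min 1155 | T₃..T₅: k=3: 0+1848+9·11·14=3234; k=4: 1188+0+9·12·14=2700 → min 2700 | T₄..T₆: k=4: 0+2688+11·12·16=4800; k=5: 1848+0+11·14·16=4312 → min 4312.
Length 4: T₁..T₄: k=1: 0+1155+2·5·12=1275; k=2: 90+1188+2·9·12=1494; k=3: 288+0+2·11·12=552 → min 552 | T₂..T₅: k=2: 0+2700+5·9·14=3330; k=3: 495+1848+5·11·14=3113; k=4: 1155+0+5·12·14=1995 → min 1995 | T₃..T₆: k=3: 0+4312+9·11·16=5896; k=4: 1188+2688+9·12·16=5604; k=5: 2700+0+9·14·16=4716 → min 4716.
Length 5: T₁..T₅: k=1: 0+1995+2·5·14=2135; k=2: 90+2700+2·9·14=3042; k=3: 288+1848+2·11·14=2444; k=4: 552+0+2·12·14=888 → min 888 | T₂..T₆: k=2: 0+4716+5·9·16=5436; k=3: 495+4312+5·11·16=5687; k=4: 1155+2688+5·12·16=4803; k=5: 1995+0+5·14·16=3115 → min 3115.
Length 6: T₁..T₆: k=1: 0+3115+2·5·16=3275; k=2: 90+4716+2·9·16=5094; k=3: 288+4312+2·11·16=4952; k=4: 552+2688+2·12·16=3624; k=5: 888+0+2·14·16=1336 → min 1336.
Optimal order: (((((T₁T₂)T₃)T₄)T₅)T₆) with cost 1336.

1336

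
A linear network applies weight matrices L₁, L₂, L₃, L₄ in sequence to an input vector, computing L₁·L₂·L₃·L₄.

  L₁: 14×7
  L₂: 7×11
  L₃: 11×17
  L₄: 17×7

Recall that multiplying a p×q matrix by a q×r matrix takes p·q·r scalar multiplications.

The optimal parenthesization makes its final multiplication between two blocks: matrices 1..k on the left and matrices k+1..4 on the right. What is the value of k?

1

Adjacent pairs: L₁L₂ = 14·7·11 = 1078; L₂L₃ = 7·11·17 = 1309; L₃L₄ = 11·17·7 = 1309.
Length 3: L₁..L₃: k=1: 0+1309+14·7·17=2975; k=2: 1078+0+14·11·17=3696 → min 2975 | L₂..L₄: k=2: 0+1309+7·11·7=1848; k=3: 1309+0+7·17·7=2142 → min 1848.
Top-level splits: k=1: (L₁..L₁)·(L₂..L₄) → 0+1848+14·7·7 = 2534; k=2: (L₁..L₂)·(L₃..L₄) → 1078+1309+14·11·7 = 3465; k=3: (L₁..L₃)·(L₄..L₄) → 2975+0+14·17·7 = 4641.
Best split is after L₁, i.e. k = 1.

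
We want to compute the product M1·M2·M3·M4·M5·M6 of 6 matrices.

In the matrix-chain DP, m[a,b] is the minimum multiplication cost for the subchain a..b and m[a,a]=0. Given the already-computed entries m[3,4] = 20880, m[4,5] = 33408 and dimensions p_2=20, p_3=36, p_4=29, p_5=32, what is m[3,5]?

39440

m[3,5] = min over k∈[3,4] of m[3,k]+m[k+1,5]+p_{2}·p_k·p_{5}.
k=3: 0 + 33408 + 20·36·32 = 56448; k=4: 20880 + 0 + 20·29·32 = 39440.
Minimum: 39440 at k=4.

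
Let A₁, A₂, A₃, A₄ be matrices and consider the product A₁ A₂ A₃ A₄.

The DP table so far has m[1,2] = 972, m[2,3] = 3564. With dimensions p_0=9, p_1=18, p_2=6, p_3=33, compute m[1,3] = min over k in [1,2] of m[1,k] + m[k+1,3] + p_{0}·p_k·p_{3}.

2754

m[1,3] = min over k∈[1,2] of m[1,k]+m[k+1,3]+p_{0}·p_k·p_{3}.
k=1: 0 + 3564 + 9·18·33 = 8910; k=2: 972 + 0 + 9·6·33 = 2754.
Minimum: 2754 at k=2.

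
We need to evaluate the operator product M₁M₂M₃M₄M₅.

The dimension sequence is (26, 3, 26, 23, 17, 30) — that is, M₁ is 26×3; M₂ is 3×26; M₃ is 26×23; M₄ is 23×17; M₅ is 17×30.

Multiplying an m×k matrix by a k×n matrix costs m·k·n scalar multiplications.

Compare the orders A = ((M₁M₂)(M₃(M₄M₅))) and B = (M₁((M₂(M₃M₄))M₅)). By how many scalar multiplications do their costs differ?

Order A = ((M₁M₂)(M₃(M₄M₅))): (M₁M₂): 26×3 by 3×26 → 26×26, cost 26·3·26 = 2028; (M₄M₅): 23×17 by 17×30 → 23×30, cost 23·17·30 = 11730; (M₃(M₄M₅)): 26×23 by 23×30 → 26×30, cost 26·23·30 = 17940; cumulative 29670; ((M₁M₂)(M₃(M₄M₅))): 26×26 by 26×30 → 26×30, cost 26·26·30 = 20280; cumulative 51978. Total 51978.
Order B = (M₁((M₂(M₃M₄))M₅)): (M₃M₄): 26×23 by 23×17 → 26×17, cost 26·23·17 = 10166; (M₂(M₃M₄)): 3×26 by 26×17 → 3×17, cost 3·26·17 = 1326; cumulative 11492; ((M₂(M₃M₄))M₅): 3×17 by 17×30 → 3×30, cost 3·17·30 = 1530; cumulative 13022; (M₁((M₂(M₃M₄))M₅)): 26×3 by 3×30 → 26×30, cost 26·3·30 = 2340; cumulative 15362. Total 15362.
Difference: |51978 − 15362| = 36616.

36616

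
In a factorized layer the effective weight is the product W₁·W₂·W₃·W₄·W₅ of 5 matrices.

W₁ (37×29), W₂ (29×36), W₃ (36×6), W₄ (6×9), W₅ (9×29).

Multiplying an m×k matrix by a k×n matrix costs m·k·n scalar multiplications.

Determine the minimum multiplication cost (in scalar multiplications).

20706

Adjacent pairs: W₁W₂ = 37·29·36 = 38628; W₂W₃ = 29·36·6 = 6264; W₃W₄ = 36·6·9 = 1944; W₄W₅ = 6·9·29 = 1566.
Length 3: W₁..W₃: k=1: 0+6264+37·29·6=12702; k=2: 38628+0+37·36·6=46620 → min 12702 | W₂..W₄: k=2: 0+1944+29·36·9=11340; k=3: 6264+0+29·6·9=7830 → min 7830 | W₃..W₅: k=3: 0+1566+36·6·29=7830; k=4: 1944+0+36·9·29=11340 → min 7830.
Length 4: W₁..W₄: k=1: 0+7830+37·29·9=17487; k=2: 38628+1944+37·36·9=52560; k=3: 12702+0+37·6·9=14700 → min 14700 | W₂..W₅: k=2: 0+7830+29·36·29=38106; k=3: 6264+1566+29·6·29=12876; k=4: 7830+0+29·9·29=15399 → min 12876.
Length 5: W₁..W₅: k=1: 0+12876+37·29·29=43993; k=2: 38628+7830+37·36·29=85086; k=3: 12702+1566+37·6·29=20706; k=4: 14700+0+37·9·29=24357 → min 20706.
Optimal order: ((W₁·(W₂·W₃))·(W₄·W₅)) with cost 20706.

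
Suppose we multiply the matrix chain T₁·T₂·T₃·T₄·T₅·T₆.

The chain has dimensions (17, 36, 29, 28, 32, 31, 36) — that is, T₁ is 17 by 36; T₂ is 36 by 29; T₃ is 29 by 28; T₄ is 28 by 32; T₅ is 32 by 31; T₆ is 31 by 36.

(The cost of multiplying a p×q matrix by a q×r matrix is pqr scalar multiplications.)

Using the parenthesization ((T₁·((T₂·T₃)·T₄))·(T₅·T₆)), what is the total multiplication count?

(T₂·T₃): 36×29 by 29×28 → 36×28, cost 36·29·28 = 29232
((T₂·T₃)·T₄): 36×28 by 28×32 → 36×32, cost 36·28·32 = 32256; cumulative 61488
(T₁·((T₂·T₃)·T₄)): 17×36 by 36×32 → 17×32, cost 17·36·32 = 19584; cumulative 81072
(T₅·T₆): 32×31 by 31×36 → 32×36, cost 32·31·36 = 35712
((T₁·((T₂·T₃)·T₄))·(T₅·T₆)): 17×32 by 32×36 → 17×36, cost 17·32·36 = 19584; cumulative 136368
Total: 136368 scalar multiplications.

136368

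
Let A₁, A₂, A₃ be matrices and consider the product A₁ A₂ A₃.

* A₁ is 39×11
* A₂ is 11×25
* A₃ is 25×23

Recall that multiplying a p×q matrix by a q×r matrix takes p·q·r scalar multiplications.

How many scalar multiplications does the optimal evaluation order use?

16192

Order (A₁ (A₂ A₃)): (A₂ A₃): 11×25 by 25×23 → 11×23, cost 11·25·23 = 6325; (A₁ (A₂ A₃)): 39×11 by 11×23 → 39×23, cost 39·11·23 = 9867; cumulative 16192. Total 16192.
Order ((A₁ A₂) A₃): (A₁ A₂): 39×11 by 11×25 → 39×25, cost 39·11·25 = 10725; ((A₁ A₂) A₃): 39×25 by 25×23 → 39×23, cost 39·25·23 = 22425; cumulative 33150. Total 33150.
Minimum: 16192.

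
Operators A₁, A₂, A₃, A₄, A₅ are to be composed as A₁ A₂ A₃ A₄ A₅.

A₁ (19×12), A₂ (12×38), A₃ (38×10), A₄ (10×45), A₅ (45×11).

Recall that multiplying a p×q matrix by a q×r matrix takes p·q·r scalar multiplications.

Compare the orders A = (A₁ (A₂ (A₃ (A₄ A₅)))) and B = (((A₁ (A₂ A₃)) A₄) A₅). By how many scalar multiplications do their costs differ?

8141

Order A = (A₁ (A₂ (A₃ (A₄ A₅)))): (A₄ A₅): 10×45 by 45×11 → 10×11, cost 10·45·11 = 4950; (A₃ (A₄ A₅)): 38×10 by 10×11 → 38×11, cost 38·10·11 = 4180; cumulative 9130; (A₂ (A₃ (A₄ A₅))): 12×38 by 38×11 → 12×11, cost 12·38·11 = 5016; cumulative 14146; (A₁ (A₂ (A₃ (A₄ A₅)))): 19×12 by 12×11 → 19×11, cost 19·12·11 = 2508; cumulative 16654. Total 16654.
Order B = (((A₁ (A₂ A₃)) A₄) A₅): (A₂ A₃): 12×38 by 38×10 → 12×10, cost 12·38·10 = 4560; (A₁ (A₂ A₃)): 19×12 by 12×10 → 19×10, cost 19·12·10 = 2280; cumulative 6840; ((A₁ (A₂ A₃)) A₄): 19×10 by 10×45 → 19×45, cost 19·10·45 = 8550; cumulative 15390; (((A₁ (A₂ A₃)) A₄) A₅): 19×45 by 45×11 → 19×11, cost 19·45·11 = 9405; cumulative 24795. Total 24795.
Difference: |16654 − 24795| = 8141.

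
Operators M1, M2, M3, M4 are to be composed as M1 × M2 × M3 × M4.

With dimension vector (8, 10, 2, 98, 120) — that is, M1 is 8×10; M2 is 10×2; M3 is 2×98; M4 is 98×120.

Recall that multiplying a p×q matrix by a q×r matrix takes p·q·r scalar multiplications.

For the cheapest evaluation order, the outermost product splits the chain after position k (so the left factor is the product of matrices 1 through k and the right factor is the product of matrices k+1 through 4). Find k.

2

Adjacent pairs: M1M2 = 8·10·2 = 160; M2M3 = 10·2·98 = 1960; M3M4 = 2·98·120 = 23520.
Length 3: M1..M3: k=1: 0+1960+8·10·98=9800; k=2: 160+0+8·2·98=1728 → min 1728 | M2..M4: k=2: 0+23520+10·2·120=25920; k=3: 1960+0+10·98·120=119560 → min 25920.
Top-level splits: k=1: (M1..M1)·(M2..M4) → 0+25920+8·10·120 = 35520; k=2: (M1..M2)·(M3..M4) → 160+23520+8·2·120 = 25600; k=3: (M1..M3)·(M4..M4) → 1728+0+8·98·120 = 95808.
Best split is after M2, i.e. k = 2.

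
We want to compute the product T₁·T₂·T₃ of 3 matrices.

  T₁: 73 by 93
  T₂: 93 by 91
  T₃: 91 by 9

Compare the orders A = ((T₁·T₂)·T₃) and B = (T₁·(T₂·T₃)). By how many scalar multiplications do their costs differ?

540318

Order A = ((T₁·T₂)·T₃): (T₁·T₂): 73×93 by 93×91 → 73×91, cost 73·93·91 = 617799; ((T₁·T₂)·T₃): 73×91 by 91×9 → 73×9, cost 73·91·9 = 59787; cumulative 677586. Total 677586.
Order B = (T₁·(T₂·T₃)): (T₂·T₃): 93×91 by 91×9 → 93×9, cost 93·91·9 = 76167; (T₁·(T₂·T₃)): 73×93 by 93×9 → 73×9, cost 73·93·9 = 61101; cumulative 137268. Total 137268.
Difference: |677586 − 137268| = 540318.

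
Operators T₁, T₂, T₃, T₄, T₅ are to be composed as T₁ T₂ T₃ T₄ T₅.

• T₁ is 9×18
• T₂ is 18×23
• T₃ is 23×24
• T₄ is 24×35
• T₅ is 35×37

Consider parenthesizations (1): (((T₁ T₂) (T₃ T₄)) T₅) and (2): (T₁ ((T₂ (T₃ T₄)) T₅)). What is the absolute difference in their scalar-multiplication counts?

21168

Order (1) = (((T₁ T₂) (T₃ T₄)) T₅): (T₁ T₂): 9×18 by 18×23 → 9×23, cost 9·18·23 = 3726; (T₃ T₄): 23×24 by 24×35 → 23×35, cost 23·24·35 = 19320; ((T₁ T₂) (T₃ T₄)): 9×23 by 23×35 → 9×35, cost 9·23·35 = 7245; cumulative 30291; (((T₁ T₂) (T₃ T₄)) T₅): 9×35 by 35×37 → 9×37, cost 9·35·37 = 11655; cumulative 41946. Total 41946.
Order (2) = (T₁ ((T₂ (T₃ T₄)) T₅)): (T₃ T₄): 23×24 by 24×35 → 23×35, cost 23·24·35 = 19320; (T₂ (T₃ T₄)): 18×23 by 23×35 → 18×35, cost 18·23·35 = 14490; cumulative 33810; ((T₂ (T₃ T₄)) T₅): 18×35 by 35×37 → 18×37, cost 18·35·37 = 23310; cumulative 57120; (T₁ ((T₂ (T₃ T₄)) T₅)): 9×18 by 18×37 → 9×37, cost 9·18·37 = 5994; cumulative 63114. Total 63114.
Difference: |41946 − 63114| = 21168.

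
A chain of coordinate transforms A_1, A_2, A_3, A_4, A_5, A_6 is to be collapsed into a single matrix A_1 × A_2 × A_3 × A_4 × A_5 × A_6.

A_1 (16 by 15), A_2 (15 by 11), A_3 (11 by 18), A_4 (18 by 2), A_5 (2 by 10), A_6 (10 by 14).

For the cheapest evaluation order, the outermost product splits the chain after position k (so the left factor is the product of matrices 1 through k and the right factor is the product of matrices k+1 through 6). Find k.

Adjacent pairs: A_1A_2 = 16·15·11 = 2640; A_2A_3 = 15·11·18 = 2970; A_3A_4 = 11·18·2 = 396; A_4A_5 = 18·2·10 = 360; A_5A_6 = 2·10·14 = 280.
Length 3: A_1..A_3: k=1: 0+2970+16·15·18=7290; k=2: 2640+0+16·11·18=5808 → min 5808 | A_2..A_4: k=2: 0+396+15·11·2=726; k=3: 2970+0+15·18·2=3510 → min 726 | A_3..A_5: k=3: 0+360+11·18·10=2340; k=4: 396+0+11·2·10=616 → min 616 | A_4..A_6: k=4: 0+280+18·2·14=784; k=5: 360+0+18·10·14=2880 → min 784.
Length 4: A_1..A_4: k=1: 0+726+16·15·2=1206; k=2: 2640+396+16·11·2=3388; k=3: 5808+0+16·18·2=6384 → min 1206 | A_2..A_5: k=2: 0+616+15·11·10=2266; k=3: 2970+360+15·18·10=6030; k=4: 726+0+15·2·10=1026 → min 1026 | A_3..A_6: k=3: 0+784+11·18·14=3556; k=4: 396+280+11·2·14=984; k=5: 616+0+11·10·14=2156 → min 984.
Length 5: A_1..A_5: k=1: 0+1026+16·15·10=3426; k=2: 2640+616+16·11·10=5016; k=3: 5808+360+16·18·10=9048; k=4: 1206+0+16·2·10=1526 → min 1526 | A_2..A_6: k=2: 0+984+15·11·14=3294; k=3: 2970+784+15·18·14=7534; k=4: 726+280+15·2·14=1426; k=5: 1026+0+15·10·14=3126 → min 1426.
Top-level splits: k=1: (A_1..A_1)·(A_2..A_6) → 0+1426+16·15·14 = 4786; k=2: (A_1..A_2)·(A_3..A_6) → 2640+984+16·11·14 = 6088; k=3: (A_1..A_3)·(A_4..A_6) → 5808+784+16·18·14 = 10624; k=4: (A_1..A_4)·(A_5..A_6) → 1206+280+16·2·14 = 1934; k=5: (A_1..A_5)·(A_6..A_6) → 1526+0+16·10·14 = 3766.
Best split is after A_4, i.e. k = 4.

4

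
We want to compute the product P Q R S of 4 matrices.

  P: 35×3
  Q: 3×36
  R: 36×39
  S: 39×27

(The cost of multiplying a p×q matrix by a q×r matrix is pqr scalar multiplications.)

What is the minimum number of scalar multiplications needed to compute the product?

Adjacent pairs: PQ = 35·3·36 = 3780; QR = 3·36·39 = 4212; RS = 36·39·27 = 37908.
Length 3: P..R: k=1: 0+4212+35·3·39=8307; k=2: 3780+0+35·36·39=52920 → min 8307 | Q..S: k=2: 0+37908+3·36·27=40824; k=3: 4212+0+3·39·27=7371 → min 7371.
Length 4: P..S: k=1: 0+7371+35·3·27=10206; k=2: 3780+37908+35·36·27=75708; k=3: 8307+0+35·39·27=45162 → min 10206.
Optimal order: (P ((Q R) S)) with cost 10206.

10206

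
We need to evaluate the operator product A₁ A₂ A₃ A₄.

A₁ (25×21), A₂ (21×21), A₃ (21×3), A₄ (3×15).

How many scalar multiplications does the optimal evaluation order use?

4023

Adjacent pairs: A₁A₂ = 25·21·21 = 11025; A₂A₃ = 21·21·3 = 1323; A₃A₄ = 21·3·15 = 945.
Length 3: A₁..A₃: k=1: 0+1323+25·21·3=2898; k=2: 11025+0+25·21·3=12600 → min 2898 | A₂..A₄: k=2: 0+945+21·21·15=7560; k=3: 1323+0+21·3·15=2268 → min 2268.
Length 4: A₁..A₄: k=1: 0+2268+25·21·15=10143; k=2: 11025+945+25·21·15=19845; k=3: 2898+0+25·3·15=4023 → min 4023.
Optimal order: ((A₁ (A₂ A₃)) A₄) with cost 4023.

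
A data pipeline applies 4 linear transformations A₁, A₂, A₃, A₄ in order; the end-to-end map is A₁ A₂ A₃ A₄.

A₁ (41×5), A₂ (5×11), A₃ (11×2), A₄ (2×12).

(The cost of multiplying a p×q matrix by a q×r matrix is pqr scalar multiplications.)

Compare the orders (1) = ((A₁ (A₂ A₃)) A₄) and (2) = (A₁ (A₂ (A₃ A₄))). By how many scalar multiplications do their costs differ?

Order (1) = ((A₁ (A₂ A₃)) A₄): (A₂ A₃): 5×11 by 11×2 → 5×2, cost 5·11·2 = 110; (A₁ (A₂ A₃)): 41×5 by 5×2 → 41×2, cost 41·5·2 = 410; cumulative 520; ((A₁ (A₂ A₃)) A₄): 41×2 by 2×12 → 41×12, cost 41·2·12 = 984; cumulative 1504. Total 1504.
Order (2) = (A₁ (A₂ (A₃ A₄))): (A₃ A₄): 11×2 by 2×12 → 11×12, cost 11·2·12 = 264; (A₂ (A₃ A₄)): 5×11 by 11×12 → 5×12, cost 5·11·12 = 660; cumulative 924; (A₁ (A₂ (A₃ A₄))): 41×5 by 5×12 → 41×12, cost 41·5·12 = 2460; cumulative 3384. Total 3384.
Difference: |1504 − 3384| = 1880.

1880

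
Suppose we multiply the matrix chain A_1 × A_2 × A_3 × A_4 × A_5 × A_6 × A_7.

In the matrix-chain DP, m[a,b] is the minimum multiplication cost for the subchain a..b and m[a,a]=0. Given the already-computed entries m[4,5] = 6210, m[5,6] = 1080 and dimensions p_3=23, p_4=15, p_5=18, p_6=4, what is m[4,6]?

2460

m[4,6] = min over k∈[4,5] of m[4,k]+m[k+1,6]+p_{3}·p_k·p_{6}.
k=4: 0 + 1080 + 23·15·4 = 2460; k=5: 6210 + 0 + 23·18·4 = 7866.
Minimum: 2460 at k=4.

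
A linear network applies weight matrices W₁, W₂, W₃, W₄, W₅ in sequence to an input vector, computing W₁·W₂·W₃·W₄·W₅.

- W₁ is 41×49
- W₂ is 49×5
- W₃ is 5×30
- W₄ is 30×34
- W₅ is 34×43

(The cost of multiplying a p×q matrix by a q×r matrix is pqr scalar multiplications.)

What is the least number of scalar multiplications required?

31270

Adjacent pairs: W₁W₂ = 41·49·5 = 10045; W₂W₃ = 49·5·30 = 7350; W₃W₄ = 5·30·34 = 5100; W₄W₅ = 30·34·43 = 43860.
Length 3: W₁..W₃: k=1: 0+7350+41·49·30=67620; k=2: 10045+0+41·5·30=16195 → min 16195 | W₂..W₄: k=2: 0+5100+49·5·34=13430; k=3: 7350+0+49·30·34=57330 → min 13430 | W₃..W₅: k=3: 0+43860+5·30·43=50310; k=4: 5100+0+5·34·43=12410 → min 12410.
Length 4: W₁..W₄: k=1: 0+13430+41·49·34=81736; k=2: 10045+5100+41·5·34=22115; k=3: 16195+0+41·30·34=58015 → min 22115 | W₂..W₅: k=2: 0+12410+49·5·43=22945; k=3: 7350+43860+49·30·43=114420; k=4: 13430+0+49·34·43=85068 → min 22945.
Length 5: W₁..W₅: k=1: 0+22945+41·49·43=109332; k=2: 10045+12410+41·5·43=31270; k=3: 16195+43860+41·30·43=112945; k=4: 22115+0+41·34·43=82057 → min 31270.
Optimal order: ((W₁·W₂)·((W₃·W₄)·W₅)) with cost 31270.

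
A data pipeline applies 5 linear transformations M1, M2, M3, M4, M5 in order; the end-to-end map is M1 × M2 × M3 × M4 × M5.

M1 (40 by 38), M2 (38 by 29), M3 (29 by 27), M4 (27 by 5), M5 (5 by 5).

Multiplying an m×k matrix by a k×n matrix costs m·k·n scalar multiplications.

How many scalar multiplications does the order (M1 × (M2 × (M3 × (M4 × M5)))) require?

(M4 × M5): 27×5 by 5×5 → 27×5, cost 27·5·5 = 675
(M3 × (M4 × M5)): 29×27 by 27×5 → 29×5, cost 29·27·5 = 3915; cumulative 4590
(M2 × (M3 × (M4 × M5))): 38×29 by 29×5 → 38×5, cost 38·29·5 = 5510; cumulative 10100
(M1 × (M2 × (M3 × (M4 × M5)))): 40×38 by 38×5 → 40×5, cost 40·38·5 = 7600; cumulative 17700
Total: 17700 scalar multiplications.

17700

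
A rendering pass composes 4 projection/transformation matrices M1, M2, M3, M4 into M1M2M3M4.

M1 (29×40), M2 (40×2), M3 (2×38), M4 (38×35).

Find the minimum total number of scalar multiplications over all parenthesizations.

7010

Adjacent pairs: M1M2 = 29·40·2 = 2320; M2M3 = 40·2·38 = 3040; M3M4 = 2·38·35 = 2660.
Length 3: M1..M3: k=1: 0+3040+29·40·38=47120; k=2: 2320+0+29·2·38=4524 → min 4524 | M2..M4: k=2: 0+2660+40·2·35=5460; k=3: 3040+0+40·38·35=56240 → min 5460.
Length 4: M1..M4: k=1: 0+5460+29·40·35=46060; k=2: 2320+2660+29·2·35=7010; k=3: 4524+0+29·38·35=43094 → min 7010.
Optimal order: ((M1M2)(M3M4)) with cost 7010.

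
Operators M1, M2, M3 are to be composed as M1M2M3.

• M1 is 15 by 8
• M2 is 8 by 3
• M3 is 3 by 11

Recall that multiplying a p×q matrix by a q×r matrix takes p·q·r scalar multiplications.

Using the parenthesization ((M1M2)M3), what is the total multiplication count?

855

(M1M2): 15×8 by 8×3 → 15×3, cost 15·8·3 = 360
((M1M2)M3): 15×3 by 3×11 → 15×11, cost 15·3·11 = 495; cumulative 855
Total: 855 scalar multiplications.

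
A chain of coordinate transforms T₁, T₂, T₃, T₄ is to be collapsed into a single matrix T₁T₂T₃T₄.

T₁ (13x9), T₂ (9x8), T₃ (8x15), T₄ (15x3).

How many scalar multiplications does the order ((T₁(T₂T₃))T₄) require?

(T₂T₃): 9×8 by 8×15 → 9×15, cost 9·8·15 = 1080
(T₁(T₂T₃)): 13×9 by 9×15 → 13×15, cost 13·9·15 = 1755; cumulative 2835
((T₁(T₂T₃))T₄): 13×15 by 15×3 → 13×3, cost 13·15·3 = 585; cumulative 3420
Total: 3420 scalar multiplications.

3420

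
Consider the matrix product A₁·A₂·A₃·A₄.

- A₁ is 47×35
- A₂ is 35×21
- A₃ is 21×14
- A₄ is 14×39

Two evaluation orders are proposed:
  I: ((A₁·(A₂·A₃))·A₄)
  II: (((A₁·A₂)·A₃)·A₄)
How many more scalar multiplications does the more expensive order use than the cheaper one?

15043

Order I = ((A₁·(A₂·A₃))·A₄): (A₂·A₃): 35×21 by 21×14 → 35×14, cost 35·21·14 = 10290; (A₁·(A₂·A₃)): 47×35 by 35×14 → 47×14, cost 47·35·14 = 23030; cumulative 33320; ((A₁·(A₂·A₃))·A₄): 47×14 by 14×39 → 47×39, cost 47·14·39 = 25662; cumulative 58982. Total 58982.
Order II = (((A₁·A₂)·A₃)·A₄): (A₁·A₂): 47×35 by 35×21 → 47×21, cost 47·35·21 = 34545; ((A₁·A₂)·A₃): 47×21 by 21×14 → 47×14, cost 47·21·14 = 13818; cumulative 48363; (((A₁·A₂)·A₃)·A₄): 47×14 by 14×39 → 47×39, cost 47·14·39 = 25662; cumulative 74025. Total 74025.
Difference: |58982 − 74025| = 15043.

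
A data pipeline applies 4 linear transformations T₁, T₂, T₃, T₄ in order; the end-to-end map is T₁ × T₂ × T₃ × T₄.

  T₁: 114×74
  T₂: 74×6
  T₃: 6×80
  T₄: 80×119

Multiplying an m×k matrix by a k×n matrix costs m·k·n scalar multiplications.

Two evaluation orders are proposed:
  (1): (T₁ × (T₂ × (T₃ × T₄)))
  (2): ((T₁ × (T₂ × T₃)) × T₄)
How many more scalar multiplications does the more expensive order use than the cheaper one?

Order (1) = (T₁ × (T₂ × (T₃ × T₄))): (T₃ × T₄): 6×80 by 80×119 → 6×119, cost 6·80·119 = 57120; (T₂ × (T₃ × T₄)): 74×6 by 6×119 → 74×119, cost 74·6·119 = 52836; cumulative 109956; (T₁ × (T₂ × (T₃ × T₄))): 114×74 by 74×119 → 114×119, cost 114·74·119 = 1003884; cumulative 1113840. Total 1113840.
Order (2) = ((T₁ × (T₂ × T₃)) × T₄): (T₂ × T₃): 74×6 by 6×80 → 74×80, cost 74·6·80 = 35520; (T₁ × (T₂ × T₃)): 114×74 by 74×80 → 114×80, cost 114·74·80 = 674880; cumulative 710400; ((T₁ × (T₂ × T₃)) × T₄): 114×80 by 80×119 → 114×119, cost 114·80·119 = 1085280; cumulative 1795680. Total 1795680.
Difference: |1113840 − 1795680| = 681840.

681840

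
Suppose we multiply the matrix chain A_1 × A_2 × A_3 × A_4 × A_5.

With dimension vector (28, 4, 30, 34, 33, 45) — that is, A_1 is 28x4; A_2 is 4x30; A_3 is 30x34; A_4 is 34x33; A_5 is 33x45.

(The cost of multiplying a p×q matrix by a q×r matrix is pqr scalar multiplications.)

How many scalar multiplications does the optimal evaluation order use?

Adjacent pairs: A_1A_2 = 28·4·30 = 3360; A_2A_3 = 4·30·34 = 4080; A_3A_4 = 30·34·33 = 33660; A_4A_5 = 34·33·45 = 50490.
Length 3: A_1..A_3: k=1: 0+4080+28·4·34=7888; k=2: 3360+0+28·30·34=31920 → min 7888 | A_2..A_4: k=2: 0+33660+4·30·33=37620; k=3: 4080+0+4·34·33=8568 → min 8568 | A_3..A_5: k=3: 0+50490+30·34·45=96390; k=4: 33660+0+30·33·45=78210 → min 78210.
Length 4: A_1..A_4: k=1: 0+8568+28·4·33=12264; k=2: 3360+33660+28·30·33=64740; k=3: 7888+0+28·34·33=39304 → min 12264 | A_2..A_5: k=2: 0+78210+4·30·45=83610; k=3: 4080+50490+4·34·45=60690; k=4: 8568+0+4·33·45=14508 → min 14508.
Length 5: A_1..A_5: k=1: 0+14508+28·4·45=19548; k=2: 3360+78210+28·30·45=119370; k=3: 7888+50490+28·34·45=101218; k=4: 12264+0+28·33·45=53844 → min 19548.
Optimal order: (A_1 × (((A_2 × A_3) × A_4) × A_5)) with cost 19548.

19548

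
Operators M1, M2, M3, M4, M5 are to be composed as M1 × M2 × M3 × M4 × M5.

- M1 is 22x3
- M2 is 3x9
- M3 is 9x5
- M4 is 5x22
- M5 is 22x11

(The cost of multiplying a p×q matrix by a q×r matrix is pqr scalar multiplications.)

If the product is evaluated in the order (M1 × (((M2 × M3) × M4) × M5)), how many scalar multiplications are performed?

(M2 × M3): 3×9 by 9×5 → 3×5, cost 3·9·5 = 135
((M2 × M3) × M4): 3×5 by 5×22 → 3×22, cost 3·5·22 = 330; cumulative 465
(((M2 × M3) × M4) × M5): 3×22 by 22×11 → 3×11, cost 3·22·11 = 726; cumulative 1191
(M1 × (((M2 × M3) × M4) × M5)): 22×3 by 3×11 → 22×11, cost 22·3·11 = 726; cumulative 1917
Total: 1917 scalar multiplications.

1917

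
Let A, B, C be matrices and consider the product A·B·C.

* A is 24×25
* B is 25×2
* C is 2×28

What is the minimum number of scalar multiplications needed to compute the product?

Order (A·(B·C)): (B·C): 25×2 by 2×28 → 25×28, cost 25·2·28 = 1400; (A·(B·C)): 24×25 by 25×28 → 24×28, cost 24·25·28 = 16800; cumulative 18200. Total 18200.
Order ((A·B)·C): (A·B): 24×25 by 25×2 → 24×2, cost 24·25·2 = 1200; ((A·B)·C): 24×2 by 2×28 → 24×28, cost 24·2·28 = 1344; cumulative 2544. Total 2544.
Minimum: 2544.

2544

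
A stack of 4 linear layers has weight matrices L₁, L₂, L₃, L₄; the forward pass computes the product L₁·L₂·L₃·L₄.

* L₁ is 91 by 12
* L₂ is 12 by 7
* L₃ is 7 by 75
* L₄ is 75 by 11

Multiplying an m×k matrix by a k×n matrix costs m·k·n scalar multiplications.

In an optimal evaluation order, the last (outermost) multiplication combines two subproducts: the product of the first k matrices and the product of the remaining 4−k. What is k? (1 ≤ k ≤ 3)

1

Adjacent pairs: L₁L₂ = 91·12·7 = 7644; L₂L₃ = 12·7·75 = 6300; L₃L₄ = 7·75·11 = 5775.
Length 3: L₁..L₃: k=1: 0+6300+91·12·75=88200; k=2: 7644+0+91·7·75=55419 → min 55419 | L₂..L₄: k=2: 0+5775+12·7·11=6699; k=3: 6300+0+12·75·11=16200 → min 6699.
Top-level splits: k=1: (L₁..L₁)·(L₂..L₄) → 0+6699+91·12·11 = 18711; k=2: (L₁..L₂)·(L₃..L₄) → 7644+5775+91·7·11 = 20426; k=3: (L₁..L₃)·(L₄..L₄) → 55419+0+91·75·11 = 130494.
Best split is after L₁, i.e. k = 1.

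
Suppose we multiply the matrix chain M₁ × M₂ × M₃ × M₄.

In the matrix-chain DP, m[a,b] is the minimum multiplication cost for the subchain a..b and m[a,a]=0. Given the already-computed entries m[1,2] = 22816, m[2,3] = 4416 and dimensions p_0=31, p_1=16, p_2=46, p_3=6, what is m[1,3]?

m[1,3] = min over k∈[1,2] of m[1,k]+m[k+1,3]+p_{0}·p_k·p_{3}.
k=1: 0 + 4416 + 31·16·6 = 7392; k=2: 22816 + 0 + 31·46·6 = 31372.
Minimum: 7392 at k=1.

7392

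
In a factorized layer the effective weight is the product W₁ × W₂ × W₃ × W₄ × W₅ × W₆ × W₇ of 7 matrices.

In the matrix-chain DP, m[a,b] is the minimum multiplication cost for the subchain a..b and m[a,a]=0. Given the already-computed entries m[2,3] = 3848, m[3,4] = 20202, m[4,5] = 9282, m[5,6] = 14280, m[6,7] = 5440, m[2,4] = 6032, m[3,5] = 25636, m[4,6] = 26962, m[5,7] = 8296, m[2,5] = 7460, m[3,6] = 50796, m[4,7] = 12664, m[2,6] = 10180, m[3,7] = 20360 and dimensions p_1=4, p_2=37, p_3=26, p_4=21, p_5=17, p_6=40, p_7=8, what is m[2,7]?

m[2,7] = min over k∈[2,6] of m[2,k]+m[k+1,7]+p_{1}·p_k·p_{7}.
k=2: 0 + 20360 + 4·37·8 = 21544; k=3: 3848 + 12664 + 4·26·8 = 17344; k=4: 6032 + 8296 + 4·21·8 = 15000; k=5: 7460 + 5440 + 4·17·8 = 13444; k=6: 10180 + 0 + 4·40·8 = 11460.
Minimum: 11460 at k=6.

11460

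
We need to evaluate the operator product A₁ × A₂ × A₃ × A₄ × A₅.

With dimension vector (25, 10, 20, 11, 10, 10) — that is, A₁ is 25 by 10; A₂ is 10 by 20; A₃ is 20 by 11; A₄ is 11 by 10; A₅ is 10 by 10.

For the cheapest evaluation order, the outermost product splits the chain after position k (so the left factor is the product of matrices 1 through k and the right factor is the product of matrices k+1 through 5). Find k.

1

Adjacent pairs: A₁A₂ = 25·10·20 = 5000; A₂A₃ = 10·20·11 = 2200; A₃A₄ = 20·11·10 = 2200; A₄A₅ = 11·10·10 = 1100.
Length 3: A₁..A₃: k=1: 0+2200+25·10·11=4950; k=2: 5000+0+25·20·11=10500 → min 4950 | A₂..A₄: k=2: 0+2200+10·20·10=4200; k=3: 2200+0+10·11·10=3300 → min 3300 | A₃..A₅: k=3: 0+1100+20·11·10=3300; k=4: 2200+0+20·10·10=4200 → min 3300.
Length 4: A₁..A₄: k=1: 0+3300+25·10·10=5800; k=2: 5000+2200+25·20·10=12200; k=3: 4950+0+25·11·10=7700 → min 5800 | A₂..A₅: k=2: 0+3300+10·20·10=5300; k=3: 2200+1100+10·11·10=4400; k=4: 3300+0+10·10·10=4300 → min 4300.
Top-level splits: k=1: (A₁..A₁)·(A₂..A₅) → 0+4300+25·10·10 = 6800; k=2: (A₁..A₂)·(A₃..A₅) → 5000+3300+25·20·10 = 13300; k=3: (A₁..A₃)·(A₄..A₅) → 4950+1100+25·11·10 = 8800; k=4: (A₁..A₄)·(A₅..A₅) → 5800+0+25·10·10 = 8300.
Best split is after A₁, i.e. k = 1.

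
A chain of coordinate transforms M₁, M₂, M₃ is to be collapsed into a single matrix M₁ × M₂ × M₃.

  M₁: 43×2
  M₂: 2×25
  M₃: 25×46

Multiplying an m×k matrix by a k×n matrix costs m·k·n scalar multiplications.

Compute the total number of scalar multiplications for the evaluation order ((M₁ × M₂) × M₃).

(M₁ × M₂): 43×2 by 2×25 → 43×25, cost 43·2·25 = 2150
((M₁ × M₂) × M₃): 43×25 by 25×46 → 43×46, cost 43·25·46 = 49450; cumulative 51600
Total: 51600 scalar multiplications.

51600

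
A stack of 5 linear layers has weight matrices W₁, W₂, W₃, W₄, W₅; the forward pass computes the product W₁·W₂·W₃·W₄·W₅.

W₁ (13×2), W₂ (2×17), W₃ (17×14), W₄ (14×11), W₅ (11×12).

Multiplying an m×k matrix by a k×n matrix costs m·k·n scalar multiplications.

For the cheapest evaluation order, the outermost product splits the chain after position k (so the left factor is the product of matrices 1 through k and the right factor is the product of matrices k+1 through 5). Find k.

1

Adjacent pairs: W₁W₂ = 13·2·17 = 442; W₂W₃ = 2·17·14 = 476; W₃W₄ = 17·14·11 = 2618; W₄W₅ = 14·11·12 = 1848.
Length 3: W₁..W₃: k=1: 0+476+13·2·14=840; k=2: 442+0+13·17·14=3536 → min 840 | W₂..W₄: k=2: 0+2618+2·17·11=2992; k=3: 476+0+2·14·11=784 → min 784 | W₃..W₅: k=3: 0+1848+17·14·12=4704; k=4: 2618+0+17·11·12=4862 → min 4704.
Length 4: W₁..W₄: k=1: 0+784+13·2·11=1070; k=2: 442+2618+13·17·11=5491; k=3: 840+0+13·14·11=2842 → min 1070 | W₂..W₅: k=2: 0+4704+2·17·12=5112; k=3: 476+1848+2·14·12=2660; k=4: 784+0+2·11·12=1048 → min 1048.
Top-level splits: k=1: (W₁..W₁)·(W₂..W₅) → 0+1048+13·2·12 = 1360; k=2: (W₁..W₂)·(W₃..W₅) → 442+4704+13·17·12 = 7798; k=3: (W₁..W₃)·(W₄..W₅) → 840+1848+13·14·12 = 4872; k=4: (W₁..W₄)·(W₅..W₅) → 1070+0+13·11·12 = 2786.
Best split is after W₁, i.e. k = 1.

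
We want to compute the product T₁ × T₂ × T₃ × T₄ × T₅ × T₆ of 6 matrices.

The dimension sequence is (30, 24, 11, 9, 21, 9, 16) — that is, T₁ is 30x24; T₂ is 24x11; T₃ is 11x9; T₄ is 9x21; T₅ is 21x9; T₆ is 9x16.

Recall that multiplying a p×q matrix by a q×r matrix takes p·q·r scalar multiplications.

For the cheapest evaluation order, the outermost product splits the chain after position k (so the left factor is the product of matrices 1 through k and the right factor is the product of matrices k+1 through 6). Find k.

5

Adjacent pairs: T₁T₂ = 30·24·11 = 7920; T₂T₃ = 24·11·9 = 2376; T₃T₄ = 11·9·21 = 2079; T₄T₅ = 9·21·9 = 1701; T₅T₆ = 21·9·16 = 3024.
Length 3: T₁..T₃: k=1: 0+2376+30·24·9=8856; k=2: 7920+0+30·11·9=10890 → min 8856 | T₂..T₄: k=2: 0+2079+24·11·21=7623; k=3: 2376+0+24·9·21=6912 → min 6912 | T₃..T₅: k=3: 0+1701+11·9·9=2592; k=4: 2079+0+11·21·9=4158 → min 2592 | T₄..T₆: k=4: 0+3024+9·21·16=6048; k=5: 1701+0+9·9·16=2997 → min 2997.
Length 4: T₁..T₄: k=1: 0+6912+30·24·21=22032; k=2: 7920+2079+30·11·21=16929; k=3: 8856+0+30·9·21=14526 → min 14526 | T₂..T₅: k=2: 0+2592+24·11·9=4968; k=3: 2376+1701+24·9·9=6021; k=4: 6912+0+24·21·9=11448 → min 4968 | T₃..T₆: k=3: 0+2997+11·9·16=4581; k=4: 2079+3024+11·21·16=8799; k=5: 2592+0+11·9·16=4176 → min 4176.
Length 5: T₁..T₅: k=1: 0+4968+30·24·9=11448; k=2: 7920+2592+30·11·9=13482; k=3: 8856+1701+30·9·9=12987; k=4: 14526+0+30·21·9=20196 → min 11448 | T₂..T₆: k=2: 0+4176+24·11·16=8400; k=3: 2376+2997+24·9·16=8829; k=4: 6912+3024+24·21·16=18000; k=5: 4968+0+24·9·16=8424 → min 8400.
Top-level splits: k=1: (T₁..T₁)·(T₂..T₆) → 0+8400+30·24·16 = 19920; k=2: (T₁..T₂)·(T₃..T₆) → 7920+4176+30·11·16 = 17376; k=3: (T₁..T₃)·(T₄..T₆) → 8856+2997+30·9·16 = 16173; k=4: (T₁..T₄)·(T₅..T₆) → 14526+3024+30·21·16 = 27630; k=5: (T₁..T₅)·(T₆..T₆) → 11448+0+30·9·16 = 15768.
Best split is after T₅, i.e. k = 5.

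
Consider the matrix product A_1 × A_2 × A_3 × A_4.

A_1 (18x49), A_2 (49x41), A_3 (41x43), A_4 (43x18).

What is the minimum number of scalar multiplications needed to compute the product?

81180

Adjacent pairs: A_1A_2 = 18·49·41 = 36162; A_2A_3 = 49·41·43 = 86387; A_3A_4 = 41·43·18 = 31734.
Length 3: A_1..A_3: k=1: 0+86387+18·49·43=124313; k=2: 36162+0+18·41·43=67896 → min 67896 | A_2..A_4: k=2: 0+31734+49·41·18=67896; k=3: 86387+0+49·43·18=124313 → min 67896.
Length 4: A_1..A_4: k=1: 0+67896+18·49·18=83772; k=2: 36162+31734+18·41·18=81180; k=3: 67896+0+18·43·18=81828 → min 81180.
Optimal order: ((A_1 × A_2) × (A_3 × A_4)) with cost 81180.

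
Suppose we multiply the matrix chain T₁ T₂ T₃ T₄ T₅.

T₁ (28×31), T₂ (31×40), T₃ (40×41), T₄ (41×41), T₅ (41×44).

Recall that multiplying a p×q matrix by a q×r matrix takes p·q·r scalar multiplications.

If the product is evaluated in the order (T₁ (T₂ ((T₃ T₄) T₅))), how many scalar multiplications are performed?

232152

(T₃ T₄): 40×41 by 41×41 → 40×41, cost 40·41·41 = 67240
((T₃ T₄) T₅): 40×41 by 41×44 → 40×44, cost 40·41·44 = 72160; cumulative 139400
(T₂ ((T₃ T₄) T₅)): 31×40 by 40×44 → 31×44, cost 31·40·44 = 54560; cumulative 193960
(T₁ (T₂ ((T₃ T₄) T₅))): 28×31 by 31×44 → 28×44, cost 28·31·44 = 38192; cumulative 232152
Total: 232152 scalar multiplications.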